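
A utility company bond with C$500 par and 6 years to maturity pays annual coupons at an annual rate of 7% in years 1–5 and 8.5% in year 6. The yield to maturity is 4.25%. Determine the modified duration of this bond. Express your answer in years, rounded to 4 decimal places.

4.9628 years

Periodic yield y = 0.0425. First find Macaulay duration:
  t   CF        PV=CF/(1+0.0425)^t    t·PV
  1        35.00        33.5731        33.5731
  2        35.00        32.2045        64.4089
  3        35.00        30.8916        92.6747
  4        35.00        29.6322       118.5288
  5        35.00        28.4242       142.1208
  6       542.50       422.6135     2,535.6810
  Σ                    577.3390     2,986.9873
P = 577.3390; Macaulay duration = 2,986.9873 / 577.3390 = 5.17371 years.
Modified duration = D_Mac / (1 + y) = 5.17371 / 1.0425 = 4.96280 years.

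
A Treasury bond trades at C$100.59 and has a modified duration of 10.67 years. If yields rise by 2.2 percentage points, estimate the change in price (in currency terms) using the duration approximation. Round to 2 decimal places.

-C$23.61

Duration approximation: ΔP/P ≈ -D_mod · Δy = -10.67 × (+0.022) = -0.234740.
ΔP ≈ 100.59 × (-0.234740) = -23.6124966.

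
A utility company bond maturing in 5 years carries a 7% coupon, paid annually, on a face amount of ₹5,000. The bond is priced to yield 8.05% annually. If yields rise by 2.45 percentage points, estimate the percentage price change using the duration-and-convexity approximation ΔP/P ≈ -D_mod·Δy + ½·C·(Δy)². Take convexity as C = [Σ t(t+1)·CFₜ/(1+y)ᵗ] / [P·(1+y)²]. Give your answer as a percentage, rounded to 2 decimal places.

With y = 0.0805:
  t   CF        PV=CF/(1+0.0805)^t    t·PV        t(t+1)·PV
  1       350.00       323.9241       323.9241         647.8482
  2       350.00       299.7909       599.5819       1,798.7456
  3       350.00       277.4558       832.3673       3,329.4690
  4       350.00       256.7846     1,027.1384       5,135.6918
  5     5,350.00     3,632.7033    18,163.5164     108,981.0984
  Σ                  4,790.6587    20,946.5280     119,892.8531
P = 4,790.6587; D_Mac = 4.37237 yrs; D_mod = 4.04662 yrs; C = 21.43624.
Duration effect: -4.04662 × (+0.0245) = -0.099142
Convexity effect: 0.5 × 21.43624 × (0.0245)² = +0.0064336
ΔP/P ≈ -0.099142 + 0.0064336 = -0.092709 = -9.2709%.

-9.27%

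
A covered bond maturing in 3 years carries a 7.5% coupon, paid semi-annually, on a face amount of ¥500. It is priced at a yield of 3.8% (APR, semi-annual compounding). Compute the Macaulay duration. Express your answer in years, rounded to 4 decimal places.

Periodic yield y = 0.019. Discount each cash flow and weight by its period:
  t   CF        PV=CF/(1+0.019)^t    t·PV
  1        18.75        18.4004        18.4004
  2        18.75        18.0573        36.1146
  3        18.75        17.7206        53.1618
  4        18.75        17.3902        69.5608
  5        18.75        17.0659        85.3297
  6       518.75       463.3541     2,780.1246
  Σ                    551.9885     3,042.6919
Price P = Σ PV = 551.9885.
Macaulay duration = Σ(t·PV) / P = 3,042.6919 / 551.9885 = 5.51224 half-year periods.
In years: 5.51224 / 2 = 2.75612 years.

2.7561 years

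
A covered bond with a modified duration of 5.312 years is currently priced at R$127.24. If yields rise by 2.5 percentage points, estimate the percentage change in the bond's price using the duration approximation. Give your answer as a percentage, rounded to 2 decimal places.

-13.28%

Duration approximation: ΔP/P ≈ -D_mod · Δy = -5.312 × (+0.025) = -0.132800.
As a percentage: -13.2800%.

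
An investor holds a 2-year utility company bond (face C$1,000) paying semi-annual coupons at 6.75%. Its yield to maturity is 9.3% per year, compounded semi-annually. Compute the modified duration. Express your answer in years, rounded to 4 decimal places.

Periodic yield y = 0.0465. First find Macaulay duration:
  t   CF        PV=CF/(1+0.0465)^t    t·PV
  1        33.75        32.2504        32.2504
  2        33.75        30.8174        61.6347
  3        33.75        29.4480        88.3441
  4     1,033.75       861.9034     3,447.6136
  Σ                    954.4191     3,629.8427
P = 954.4191; Macaulay duration = 3,629.8427 / 954.4191 = 3.80320 half-year periods = 1.90160 years.
Modified duration = D_Mac / (1 + y) = 1.90160 / 1.0465 = 1.81710 years.

1.8171 years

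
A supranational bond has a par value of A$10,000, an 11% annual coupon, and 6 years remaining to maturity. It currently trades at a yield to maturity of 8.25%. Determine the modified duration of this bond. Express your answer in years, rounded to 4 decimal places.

Periodic yield y = 0.0825. First find Macaulay duration:
  t   CF        PV=CF/(1+0.0825)^t    t·PV
  1     1,100.00     1,016.1663     1,016.1663
  2     1,100.00       938.7217     1,877.4435
  3     1,100.00       867.1794     2,601.5383
  4     1,100.00       801.0895     3,204.3582
  5     1,100.00       740.0365     3,700.1827
  6    11,100.00     6,898.5140    41,391.0839
  Σ                 11,261.7075    53,790.7728
P = 11,261.7075; Macaulay duration = 53,790.7728 / 11,261.7075 = 4.77643 years.
Modified duration = D_Mac / (1 + y) = 4.77643 / 1.0825 = 4.41241 years.

4.4124 years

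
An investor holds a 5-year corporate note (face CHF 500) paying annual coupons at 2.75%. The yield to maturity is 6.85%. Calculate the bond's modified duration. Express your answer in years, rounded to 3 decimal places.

Periodic yield y = 0.0685. First find Macaulay duration:
  t   CF        PV=CF/(1+0.0685)^t    t·PV
  1        13.75        12.8685        12.8685
  2        13.75        12.0435        24.0871
  3        13.75        11.2714        33.8143
  4        13.75        10.5488        42.1953
  5       513.75       368.8750     1,844.3749
  Σ                    415.6073     1,957.3401
P = 415.6073; Macaulay duration = 1,957.3401 / 415.6073 = 4.70959 years.
Modified duration = D_Mac / (1 + y) = 4.70959 / 1.0685 = 4.40767 years.

4.408 years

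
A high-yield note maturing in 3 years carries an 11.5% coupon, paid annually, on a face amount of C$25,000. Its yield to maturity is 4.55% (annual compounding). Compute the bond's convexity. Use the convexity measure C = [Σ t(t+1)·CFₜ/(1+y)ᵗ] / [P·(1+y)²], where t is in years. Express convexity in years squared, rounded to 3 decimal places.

With y = 0.0455:
  t   CF        PV=CF/(1+0.0455)^t    t·PV        t(t+1)·PV
  1     2,875.00     2,749.8804     2,749.8804       5,499.7609
  2     2,875.00     2,630.2061     5,260.4121      15,781.2364
  3    27,875.00    24,391.7390    73,175.2171     292,700.8682
  Σ                 29,771.8255    81,185.5096     313,981.8655
P = 29,771.8255.
Convexity = Σ t(t+1)·PV / [P·(1+y)²] = 313,981.8655 / (29,771.8255 × 1.093070) = 9.64831.

9.648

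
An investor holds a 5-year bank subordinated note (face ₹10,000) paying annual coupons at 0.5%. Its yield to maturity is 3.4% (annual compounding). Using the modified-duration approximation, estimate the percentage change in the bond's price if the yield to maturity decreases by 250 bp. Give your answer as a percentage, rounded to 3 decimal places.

Periodic yield y = 0.034. Modified duration first:
  t   CF        PV=CF/(1+0.034)^t    t·PV
  1        50.00        48.3559        48.3559
  2        50.00        46.7659        93.5317
  3        50.00        45.2281       135.6843
  4        50.00        43.7409       174.9637
  5    10,050.00     8,502.8275    42,514.1375
  Σ                  8,686.9183    42,966.6730
P = 8,686.9183; D_Mac = 4.94614 yrs; D_mod = 4.94614/(1+0.034) = 4.78350 yrs.
ΔP/P ≈ -D_mod · Δy = -4.78350 × (-0.025) = +0.119587 = +11.9587%.

+11.959%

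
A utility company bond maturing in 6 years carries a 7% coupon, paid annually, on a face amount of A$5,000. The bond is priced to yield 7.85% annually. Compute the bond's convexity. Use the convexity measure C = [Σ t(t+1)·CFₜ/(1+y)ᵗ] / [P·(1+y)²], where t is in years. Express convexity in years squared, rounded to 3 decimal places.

With y = 0.0785:
  t   CF        PV=CF/(1+0.0785)^t    t·PV        t(t+1)·PV
  1       350.00       324.5248       324.5248         649.0496
  2       350.00       300.9039       601.8077       1,805.4231
  3       350.00       279.0022       837.0065       3,348.0262
  4       350.00       258.6946     1,034.7786       5,173.8930
  5       350.00       239.8652     1,199.3261       7,195.9569
  6     5,350.00     3,399.6396    20,397.8379     142,784.8652
  Σ                  4,802.6304    24,395.2817     160,957.2139
P = 4,802.6304.
Convexity = Σ t(t+1)·PV / [P·(1+y)²] = 160,957.2139 / (4,802.6304 × 1.163162) = 28.81317.

28.813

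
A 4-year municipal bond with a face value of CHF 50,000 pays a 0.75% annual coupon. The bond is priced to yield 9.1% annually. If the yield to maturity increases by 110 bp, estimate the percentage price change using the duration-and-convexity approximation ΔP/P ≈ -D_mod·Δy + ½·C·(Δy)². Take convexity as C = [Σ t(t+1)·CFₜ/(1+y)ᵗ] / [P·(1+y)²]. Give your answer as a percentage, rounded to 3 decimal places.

With y = 0.091:
  t   CF        PV=CF/(1+0.091)^t    t·PV        t(t+1)·PV
  1       375.00       343.7214       343.7214         687.4427
  2       375.00       315.0517       630.1033       1,890.3099
  3       375.00       288.7733       866.3199       3,465.2794
  4    50,375.00    35,556.2587   142,225.0346     711,125.1730
  Σ                 36,503.8050   144,065.1791     717,168.2051
P = 36,503.8050; D_Mac = 3.94658 yrs; D_mod = 3.61740 yrs; C = 16.50568.
Duration effect: -3.61740 × (+0.011) = -0.039791
Convexity effect: 0.5 × 16.50568 × (0.011)² = +0.0009986
ΔP/P ≈ -0.039791 + 0.0009986 = -0.038793 = -3.8793%.

-3.879%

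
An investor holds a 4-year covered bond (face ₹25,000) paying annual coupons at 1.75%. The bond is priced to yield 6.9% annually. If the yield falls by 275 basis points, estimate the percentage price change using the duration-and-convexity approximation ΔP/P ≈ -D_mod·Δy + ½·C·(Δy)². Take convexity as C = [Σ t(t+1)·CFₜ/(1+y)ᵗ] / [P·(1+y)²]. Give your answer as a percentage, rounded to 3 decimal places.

With y = 0.069:
  t   CF        PV=CF/(1+0.069)^t    t·PV        t(t+1)·PV
  1       437.50       409.2610       409.2610         818.5220
  2       437.50       382.8447       765.6894       2,297.0682
  3       437.50       358.1335     1,074.4005       4,297.6019
  4    25,437.50    19,478.8631    77,915.4525     389,577.2624
  Σ                 20,629.1023    80,164.8034     396,990.4545
P = 20,629.1023; D_Mac = 3.88601 yrs; D_mod = 3.63518 yrs; C = 16.84009.
Duration effect: -3.63518 × (-0.0275) = +0.099967
Convexity effect: 0.5 × 16.84009 × (-0.0275)² = +0.0063677
ΔP/P ≈ +0.099967 + 0.0063677 = +0.106335 = +10.6335%.

+10.634%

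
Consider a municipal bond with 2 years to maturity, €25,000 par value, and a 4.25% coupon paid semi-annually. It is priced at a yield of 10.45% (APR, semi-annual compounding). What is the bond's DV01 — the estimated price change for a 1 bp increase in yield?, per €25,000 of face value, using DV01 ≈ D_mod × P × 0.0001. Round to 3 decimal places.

€4.093

Periodic yield y = 0.05225.
  t   CF        PV=CF/(1+0.05225)^t    t·PV
  1       531.25       504.8705       504.8705
  2       531.25       479.8009       959.6018
  3       531.25       455.9762     1,367.9285
  4    25,531.25    20,825.5433    83,302.1733
  Σ                 22,266.1909    86,134.5741
P = 22,266.1909; D_Mac = 3.86840 half-year periods = 1.93420 yrs; D_mod = 1.83816 yrs.
DV01 ≈ 1.83816 × 22,266.1909 × 0.0001 = 4.092876.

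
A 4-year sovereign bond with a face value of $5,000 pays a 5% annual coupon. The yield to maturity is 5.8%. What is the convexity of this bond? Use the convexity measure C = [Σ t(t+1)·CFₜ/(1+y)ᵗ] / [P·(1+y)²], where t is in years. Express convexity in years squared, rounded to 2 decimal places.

16.20

With y = 0.058:
  t   CF        PV=CF/(1+0.058)^t    t·PV        t(t+1)·PV
  1       250.00       236.2949       236.2949         472.5898
  2       250.00       223.3411       446.6822       1,340.0467
  3       250.00       211.0975       633.2924       2,533.1695
  4     5,250.00     4,190.0252    16,760.1007      83,800.5035
  Σ                  4,860.7586    18,076.3702      88,146.3095
P = 4,860.7586.
Convexity = Σ t(t+1)·PV / [P·(1+y)²] = 88,146.3095 / (4,860.7586 × 1.119364) = 16.20051.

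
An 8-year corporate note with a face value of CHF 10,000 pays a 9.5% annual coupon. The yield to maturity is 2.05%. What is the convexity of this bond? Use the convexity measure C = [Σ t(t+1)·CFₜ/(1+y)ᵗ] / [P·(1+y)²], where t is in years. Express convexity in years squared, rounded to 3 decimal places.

50.547

With y = 0.0205:
  t   CF        PV=CF/(1+0.0205)^t    t·PV        t(t+1)·PV
  1       950.00       930.9162       930.9162       1,861.8324
  2       950.00       912.2158     1,824.4316       5,473.2948
  3       950.00       893.8910     2,681.6731      10,726.6923
  4       950.00       875.9344     3,503.7375      17,518.6875
  5       950.00       858.3384     4,291.6922      25,750.1531
  6       950.00       841.0960     5,046.5758      35,326.0306
  7       950.00       824.1999     5,769.3991      46,155.1927
  8    10,950.00     9,309.1504    74,473.2032     670,258.8286
  Σ                 15,445.7421    98,521.6286     813,070.7120
P = 15,445.7421.
Convexity = Σ t(t+1)·PV / [P·(1+y)²] = 813,070.7120 / (15,445.7421 × 1.041420) = 50.54678.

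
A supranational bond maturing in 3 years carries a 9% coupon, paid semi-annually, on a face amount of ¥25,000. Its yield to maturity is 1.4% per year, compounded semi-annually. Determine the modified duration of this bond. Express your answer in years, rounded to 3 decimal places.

Periodic yield y = 0.007. First find Macaulay duration:
  t   CF        PV=CF/(1+0.007)^t    t·PV
  1     1,125.00     1,117.1797     1,117.1797
  2     1,125.00     1,109.4138     2,218.8277
  3     1,125.00     1,101.7019     3,305.1058
  4     1,125.00     1,094.0436     4,376.1745
  5     1,125.00     1,086.4386     5,432.1928
  6    26,125.00    25,054.1386   150,324.8317
  Σ                 30,562.9163   166,774.3122
P = 30,562.9163; Macaulay duration = 166,774.3122 / 30,562.9163 = 5.45675 half-year periods = 2.72838 years.
Modified duration = D_Mac / (1 + y) = 2.72838 / 1.007 = 2.70941 years.

2.709 years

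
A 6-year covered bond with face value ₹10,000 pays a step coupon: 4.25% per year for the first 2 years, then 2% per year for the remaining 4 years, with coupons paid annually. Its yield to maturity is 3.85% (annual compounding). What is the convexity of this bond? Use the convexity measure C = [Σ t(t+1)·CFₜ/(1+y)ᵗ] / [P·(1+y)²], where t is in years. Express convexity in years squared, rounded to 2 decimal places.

34.85

With y = 0.0385:
  t   CF        PV=CF/(1+0.0385)^t    t·PV        t(t+1)·PV
  1       425.00       409.2441       409.2441         818.4882
  2       425.00       394.0723       788.1446       2,364.4339
  3       200.00       178.5708       535.7125       2,142.8498
  4       200.00       171.9507       687.8029       3,439.0143
  5       200.00       165.5760       827.8802       4,967.2812
  6    10,200.00     8,131.3221    48,787.9328     341,515.5296
  Σ                  9,450.7361    52,036.7171     355,247.5971
P = 9,450.7361.
Convexity = Σ t(t+1)·PV / [P·(1+y)²] = 355,247.5971 / (9,450.7361 × 1.078482) = 34.85399.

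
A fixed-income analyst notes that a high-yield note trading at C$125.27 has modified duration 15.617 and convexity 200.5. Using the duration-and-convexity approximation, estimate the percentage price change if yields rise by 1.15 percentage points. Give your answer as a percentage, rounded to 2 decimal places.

-16.63%

Duration effect: -D_mod·Δy = -15.617 × (+0.0115) = -0.1795955
Convexity effect: ½·C·(Δy)² = 0.5 × 200.5 × (0.0115)² = +0.0132580625
ΔP/P ≈ -0.1795955 + 0.0132580625 = -0.1663374375
= -16.63374375%.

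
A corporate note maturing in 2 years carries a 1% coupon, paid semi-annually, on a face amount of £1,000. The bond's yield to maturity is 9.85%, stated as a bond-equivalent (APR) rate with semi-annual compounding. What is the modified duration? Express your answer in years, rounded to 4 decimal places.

Periodic yield y = 0.04925. First find Macaulay duration:
  t   CF        PV=CF/(1+0.04925)^t    t·PV
  1         5.00         4.7653         4.7653
  2         5.00         4.5416         9.0833
  3         5.00         4.3285        12.9854
  4     1,005.00       829.1825     3,316.7302
  Σ                    842.8179     3,343.5641
P = 842.8179; Macaulay duration = 3,343.5641 / 842.8179 = 3.96712 half-year periods = 1.98356 years.
Modified duration = D_Mac / (1 + y) = 1.98356 / 1.04925 = 1.89046 years.

1.8905 years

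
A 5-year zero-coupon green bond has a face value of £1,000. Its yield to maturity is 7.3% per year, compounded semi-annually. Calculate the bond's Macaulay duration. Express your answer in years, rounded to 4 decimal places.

5.0000 years

A zero-coupon bond has a single cash flow at maturity, so its Macaulay duration equals its maturity: 5 years.
(Equivalently: 10 semi-annual periods ÷ 2 = 5 years.)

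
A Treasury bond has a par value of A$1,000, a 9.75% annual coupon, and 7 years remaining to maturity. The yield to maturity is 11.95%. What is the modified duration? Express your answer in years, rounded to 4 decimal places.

4.7272 years

Periodic yield y = 0.1195. First find Macaulay duration:
  t   CF        PV=CF/(1+0.1195)^t    t·PV
  1        97.50        87.0925        87.0925
  2        97.50        77.7958       155.5917
  3        97.50        69.4916       208.4748
  4        97.50        62.0738       248.2951
  5        97.50        55.4478       277.2389
  6        97.50        49.5291       297.1743
  7     1,097.50       498.0075     3,486.0522
  Σ                    899.4380     4,759.9195
P = 899.4380; Macaulay duration = 4,759.9195 / 899.4380 = 5.29210 years.
Modified duration = D_Mac / (1 + y) = 5.29210 / 1.1195 = 4.72720 years.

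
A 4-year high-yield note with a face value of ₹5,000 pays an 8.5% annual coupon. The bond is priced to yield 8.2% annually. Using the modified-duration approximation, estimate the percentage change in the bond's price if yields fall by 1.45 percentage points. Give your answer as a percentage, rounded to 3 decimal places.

+4.766%

Periodic yield y = 0.082. Modified duration first:
  t   CF        PV=CF/(1+0.082)^t    t·PV
  1       425.00       392.7911       392.7911
  2       425.00       363.0232       726.0464
  3       425.00       335.5113     1,006.5339
  4     5,425.00     3,958.1359    15,832.5435
  Σ                  5,049.4615    17,957.9150
P = 5,049.4615; D_Mac = 3.55640 yrs; D_mod = 3.55640/(1+0.082) = 3.28688 yrs.
ΔP/P ≈ -D_mod · Δy = -3.28688 × (-0.0145) = +0.047660 = +4.7660%.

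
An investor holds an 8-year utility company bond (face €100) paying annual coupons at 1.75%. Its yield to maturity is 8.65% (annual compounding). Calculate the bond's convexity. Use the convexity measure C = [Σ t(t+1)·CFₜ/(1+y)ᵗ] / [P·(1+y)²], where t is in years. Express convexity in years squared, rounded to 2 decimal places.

54.72

With y = 0.0865:
  t   CF        PV=CF/(1+0.0865)^t    t·PV        t(t+1)·PV
  1         1.75         1.6107         1.6107           3.2214
  2         1.75         1.4824         2.9649           8.8947
  3         1.75         1.3644         4.0933          16.3731
  4         1.75         1.2558         5.0232          25.1159
  5         1.75         1.1558         5.7791          34.6745
  6         1.75         1.0638         6.3828          44.6796
  7         1.75         0.9791         6.8537          54.8300
  8       101.75        52.3958       419.1665       3,772.4984
  Σ                     61.3079       451.8741       3,960.2875
P = 61.3079.
Convexity = Σ t(t+1)·PV / [P·(1+y)²] = 3,960.2875 / (61.3079 × 1.180482) = 54.72062.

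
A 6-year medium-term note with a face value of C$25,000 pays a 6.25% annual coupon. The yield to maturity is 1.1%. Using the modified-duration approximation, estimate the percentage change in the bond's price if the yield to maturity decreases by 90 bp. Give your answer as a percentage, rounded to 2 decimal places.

+4.71%

Periodic yield y = 0.011. Modified duration first:
  t   CF        PV=CF/(1+0.011)^t    t·PV
  1     1,562.50     1,545.4995     1,545.4995
  2     1,562.50     1,528.6840     3,057.3680
  3     1,562.50     1,512.0514     4,536.1542
  4     1,562.50     1,495.5998     5,982.3993
  5     1,562.50     1,479.3272     7,396.6361
  6    26,562.50    24,874.9384   149,249.6304
  Σ                 32,436.1003   171,767.6875
P = 32,436.1003; D_Mac = 5.29557 yrs; D_mod = 5.29557/(1+0.011) = 5.23795 yrs.
ΔP/P ≈ -D_mod · Δy = -5.23795 × (-0.009) = +0.047142 = +4.7142%.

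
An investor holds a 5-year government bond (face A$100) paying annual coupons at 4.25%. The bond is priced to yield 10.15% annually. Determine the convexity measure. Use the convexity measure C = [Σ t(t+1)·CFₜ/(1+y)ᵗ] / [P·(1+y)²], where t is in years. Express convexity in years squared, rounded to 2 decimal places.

21.78

With y = 0.1015:
  t   CF        PV=CF/(1+0.1015)^t    t·PV        t(t+1)·PV
  1         4.25         3.8584         3.8584           7.7167
  2         4.25         3.5028         7.0057          21.0170
  3         4.25         3.1801         9.5402          38.1607
  4         4.25         2.8870        11.5481          57.7406
  5       104.25        64.2915       321.4575       1,928.7450
  Σ                     77.7198       353.4098       2,053.3800
P = 77.7198.
Convexity = Σ t(t+1)·PV / [P·(1+y)²] = 2,053.3800 / (77.7198 × 1.213302) = 21.77553.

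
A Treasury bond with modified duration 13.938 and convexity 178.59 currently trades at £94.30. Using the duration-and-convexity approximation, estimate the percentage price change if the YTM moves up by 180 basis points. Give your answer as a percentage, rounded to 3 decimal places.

Duration effect: -D_mod·Δy = -13.938 × (+0.018) = -0.250884
Convexity effect: ½·C·(Δy)² = 0.5 × 178.59 × (0.018)² = +0.02893158
ΔP/P ≈ -0.250884 + 0.02893158 = -0.22195242
= -22.195242%.

-22.195%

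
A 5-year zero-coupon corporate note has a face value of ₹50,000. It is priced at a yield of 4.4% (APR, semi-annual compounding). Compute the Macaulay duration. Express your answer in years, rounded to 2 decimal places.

5.00 years

A zero-coupon bond has a single cash flow at maturity, so its Macaulay duration equals its maturity: 5 years.
(Equivalently: 10 semi-annual periods ÷ 2 = 5 years.)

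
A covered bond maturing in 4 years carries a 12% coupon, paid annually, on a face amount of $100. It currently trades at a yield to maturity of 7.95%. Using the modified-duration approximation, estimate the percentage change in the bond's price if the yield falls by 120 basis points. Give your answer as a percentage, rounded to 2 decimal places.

Periodic yield y = 0.0795. Modified duration first:
  t   CF        PV=CF/(1+0.0795)^t    t·PV
  1        12.00        11.1163        11.1163
  2        12.00        10.2976        20.5952
  3        12.00         9.5392        28.6177
  4       112.00        82.4760       329.9039
  Σ                    113.4291       390.2330
P = 113.4291; D_Mac = 3.44033 yrs; D_mod = 3.44033/(1+0.0795) = 3.18696 yrs.
ΔP/P ≈ -D_mod · Δy = -3.18696 × (-0.012) = +0.038244 = +3.8244%.

+3.82%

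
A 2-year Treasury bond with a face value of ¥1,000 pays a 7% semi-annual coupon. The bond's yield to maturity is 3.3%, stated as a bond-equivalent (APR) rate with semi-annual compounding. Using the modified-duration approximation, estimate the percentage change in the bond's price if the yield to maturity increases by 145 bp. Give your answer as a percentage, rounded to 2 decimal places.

Periodic yield y = 0.0165. Modified duration first:
  t   CF        PV=CF/(1+0.0165)^t    t·PV
  1        35.00        34.4319        34.4319
  2        35.00        33.8730        67.7459
  3        35.00        33.3231        99.9694
  4     1,035.00       969.4174     3,877.6697
  Σ                  1,071.0454     4,079.8169
P = 1,071.0454; D_Mac = 3.80919 half-year periods = 1.90460 yrs; D_mod = 1.90460/(1+0.0165) = 1.87368 yrs.
ΔP/P ≈ -D_mod · Δy = -1.87368 × (+0.0145) = -0.027168 = -2.7168%.

-2.72%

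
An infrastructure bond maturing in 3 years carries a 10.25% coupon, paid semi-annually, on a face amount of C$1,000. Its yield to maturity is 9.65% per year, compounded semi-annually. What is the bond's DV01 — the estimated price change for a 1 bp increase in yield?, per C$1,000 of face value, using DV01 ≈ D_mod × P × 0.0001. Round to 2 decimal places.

Periodic yield y = 0.04825.
  t   CF        PV=CF/(1+0.04825)^t    t·PV
  1        51.25        48.8910        48.8910
  2        51.25        46.6406        93.2812
  3        51.25        44.4938       133.4813
  4        51.25        42.4458       169.7831
  5        51.25        40.4920       202.4601
  6     1,051.25       792.3495     4,754.0969
  Σ                  1,015.3127     5,401.9937
P = 1,015.3127; D_Mac = 5.32052 half-year periods = 2.66026 yrs; D_mod = 2.53781 yrs.
DV01 ≈ 2.53781 × 1,015.3127 × 0.0001 = 0.257667.

C$0.26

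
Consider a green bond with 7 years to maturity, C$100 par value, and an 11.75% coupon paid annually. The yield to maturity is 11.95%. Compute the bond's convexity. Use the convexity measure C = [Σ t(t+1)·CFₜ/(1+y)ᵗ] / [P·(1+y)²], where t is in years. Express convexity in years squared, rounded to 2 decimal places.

With y = 0.1195:
  t   CF        PV=CF/(1+0.1195)^t    t·PV        t(t+1)·PV
  1        11.75        10.4958        10.4958          20.9915
  2        11.75         9.3754        18.7508          56.2524
  3        11.75         8.3746        25.1239         100.4955
  4        11.75         7.4807        29.9227         149.6137
  5        11.75         6.6822        33.4108         200.4650
  6        11.75         5.9689        35.8133         250.6932
  7       111.75        50.7083       354.9579       2,839.6635
  Σ                     99.0858       508.4753       3,618.1749
P = 99.0858.
Convexity = Σ t(t+1)·PV / [P·(1+y)²] = 3,618.1749 / (99.0858 × 1.253280) = 29.13600.

29.14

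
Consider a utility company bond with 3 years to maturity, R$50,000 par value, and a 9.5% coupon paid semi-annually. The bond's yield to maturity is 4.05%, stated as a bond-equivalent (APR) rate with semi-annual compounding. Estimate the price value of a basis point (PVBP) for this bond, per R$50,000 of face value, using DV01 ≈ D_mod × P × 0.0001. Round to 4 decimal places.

R$15.2779

Periodic yield y = 0.02025.
  t   CF        PV=CF/(1+0.02025)^t    t·PV
  1     2,375.00     2,327.8608     2,327.8608
  2     2,375.00     2,281.6573     4,563.3145
  3     2,375.00     2,236.3708     6,709.1123
  4     2,375.00     2,191.9831     8,767.9324
  5     2,375.00     2,148.4764    10,742.3822
  6    52,375.00    46,439.1664   278,634.9983
  Σ                 57,625.5148   311,745.6005
P = 57,625.5148; D_Mac = 5.40985 half-year periods = 2.70493 yrs; D_mod = 2.65124 yrs.
DV01 ≈ 2.65124 × 57,625.5148 × 0.0001 = 15.277903.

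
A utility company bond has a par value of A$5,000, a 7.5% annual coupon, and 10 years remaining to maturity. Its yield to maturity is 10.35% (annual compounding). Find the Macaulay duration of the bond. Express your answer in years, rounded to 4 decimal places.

7.0924 years

Periodic yield y = 0.1035. Discount each cash flow and weight by its year:
  t   CF        PV=CF/(1+0.1035)^t    t·PV
  1       375.00       339.8278       339.8278
  2       375.00       307.9545       615.9091
  3       375.00       279.0707       837.2121
  4       375.00       252.8960     1,011.5839
  5       375.00       229.1762     1,145.8812
  6       375.00       207.6812     1,246.0874
  7       375.00       188.2023     1,317.4160
  8       375.00       170.5503     1,364.4027
  9       375.00       154.5540     1,390.9859
  10    5,375.00     2,007.4979    20,074.9787
  Σ                  4,137.4110    29,344.2848
Price P = Σ PV = 4,137.4110.
Macaulay duration = Σ(t·PV) / P = 29,344.2848 / 4,137.4110 = 7.09243 years.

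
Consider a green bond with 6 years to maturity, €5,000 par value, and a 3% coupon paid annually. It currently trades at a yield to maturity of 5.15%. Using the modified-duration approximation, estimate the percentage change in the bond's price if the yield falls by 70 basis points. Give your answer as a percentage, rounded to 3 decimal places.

+3.695%

Periodic yield y = 0.0515. Modified duration first:
  t   CF        PV=CF/(1+0.0515)^t    t·PV
  1       150.00       142.6534       142.6534
  2       150.00       135.6665       271.3331
  3       150.00       129.0219       387.0657
  4       150.00       122.7027       490.8108
  5       150.00       116.6930       583.4651
  6     5,150.00     3,810.2333    22,861.3997
  Σ                  4,456.9708    24,736.7278
P = 4,456.9708; D_Mac = 5.55012 yrs; D_mod = 5.55012/(1+0.0515) = 5.27829 yrs.
ΔP/P ≈ -D_mod · Δy = -5.27829 × (-0.007) = +0.036948 = +3.6948%.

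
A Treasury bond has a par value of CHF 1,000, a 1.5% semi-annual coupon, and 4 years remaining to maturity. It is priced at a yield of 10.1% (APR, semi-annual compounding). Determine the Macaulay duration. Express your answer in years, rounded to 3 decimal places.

Periodic yield y = 0.0505. Discount each cash flow and weight by its period:
  t   CF        PV=CF/(1+0.0505)^t    t·PV
  1         7.50         7.1395         7.1395
  2         7.50         6.7962        13.5925
  3         7.50         6.4695        19.4086
  4         7.50         6.1585        24.6341
  5         7.50         5.8625        29.3124
  6         7.50         5.5807        33.4839
  7         7.50         5.3124        37.1866
  8     1,007.50       679.3234     5,434.5875
  Σ                    722.6427     5,599.3451
Price P = Σ PV = 722.6427.
Macaulay duration = Σ(t·PV) / P = 5,599.3451 / 722.6427 = 7.74843 half-year periods.
In years: 7.74843 / 2 = 3.87421 years.

3.874 years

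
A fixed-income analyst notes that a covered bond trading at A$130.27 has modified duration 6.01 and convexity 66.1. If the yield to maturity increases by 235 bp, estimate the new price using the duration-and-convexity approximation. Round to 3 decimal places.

Duration effect: -D_mod·Δy = -6.01 × (+0.0235) = -0.141235
Convexity effect: ½·C·(Δy)² = 0.5 × 66.1 × (0.0235)² = +0.0182518625
ΔP/P ≈ -0.141235 + 0.0182518625 = -0.1229831375
New price ≈ 130.27 × (1 - 0.1229831375) = 114.248986677875.

A$114.249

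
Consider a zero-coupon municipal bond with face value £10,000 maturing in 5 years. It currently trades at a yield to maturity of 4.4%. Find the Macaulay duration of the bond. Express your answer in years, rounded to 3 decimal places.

A zero-coupon bond has a single cash flow at maturity, so its Macaulay duration equals its maturity: 5 years.

5.000 years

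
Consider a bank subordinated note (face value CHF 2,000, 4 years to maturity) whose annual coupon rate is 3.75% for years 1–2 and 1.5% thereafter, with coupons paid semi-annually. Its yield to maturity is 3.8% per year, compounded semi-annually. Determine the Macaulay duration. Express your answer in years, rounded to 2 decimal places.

3.77 years

Periodic yield y = 0.019. Discount each cash flow and weight by its period:
  t   CF        PV=CF/(1+0.019)^t    t·PV
  1        37.50        36.8008        36.8008
  2        37.50        36.1146        72.2292
  3        37.50        35.4412       106.3237
  4        37.50        34.7804       139.1216
  5        15.00        13.6528        68.2638
  6        15.00        13.3982        80.3891
  7        15.00        13.1484        92.0386
  8     2,015.00     1,733.3313    13,866.6504
  Σ                  1,916.6676    14,461.8172
Price P = Σ PV = 1,916.6676.
Macaulay duration = Σ(t·PV) / P = 14,461.8172 / 1,916.6676 = 7.54529 half-year periods.
In years: 7.54529 / 2 = 3.77265 years.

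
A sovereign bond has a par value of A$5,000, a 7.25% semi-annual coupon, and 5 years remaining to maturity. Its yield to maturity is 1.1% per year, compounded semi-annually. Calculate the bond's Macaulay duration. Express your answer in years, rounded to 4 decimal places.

4.3843 years

Periodic yield y = 0.0055. Discount each cash flow and weight by its period:
  t   CF        PV=CF/(1+0.0055)^t    t·PV
  1       181.25       180.2586       180.2586
  2       181.25       179.2726       358.5452
  3       181.25       178.2920       534.8759
  4       181.25       177.3167       709.2669
  5       181.25       176.3468       881.7341
  6       181.25       175.3822     1,052.2933
  7       181.25       174.4229     1,220.9603
  8       181.25       173.4688     1,387.7505
  9       181.25       172.5200     1,552.6796
  10    5,181.25     4,904.7152    49,047.1525
  Σ                  6,491.9958    56,925.5169
Price P = Σ PV = 6,491.9958.
Macaulay duration = Σ(t·PV) / P = 56,925.5169 / 6,491.9958 = 8.76857 half-year periods.
In years: 8.76857 / 2 = 4.38428 years.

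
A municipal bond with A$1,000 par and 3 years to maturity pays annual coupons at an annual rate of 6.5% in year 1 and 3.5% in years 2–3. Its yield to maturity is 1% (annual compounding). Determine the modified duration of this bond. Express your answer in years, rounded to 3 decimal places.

Periodic yield y = 0.01. First find Macaulay duration:
  t   CF        PV=CF/(1+0.01)^t    t·PV
  1        65.00        64.3564        64.3564
  2        35.00        34.3104        68.6207
  3     1,035.00     1,004.5608     3,013.6824
  Σ                  1,103.2276     3,146.6596
P = 1,103.2276; Macaulay duration = 3,146.6596 / 1,103.2276 = 2.85223 years.
Modified duration = D_Mac / (1 + y) = 2.85223 / 1.01 = 2.82399 years.

2.824 years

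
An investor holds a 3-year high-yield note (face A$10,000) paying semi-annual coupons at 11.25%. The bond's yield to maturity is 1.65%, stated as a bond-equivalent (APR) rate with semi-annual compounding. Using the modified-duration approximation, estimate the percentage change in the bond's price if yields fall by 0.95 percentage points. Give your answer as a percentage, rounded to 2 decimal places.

+2.52%

Periodic yield y = 0.00825. Modified duration first:
  t   CF        PV=CF/(1+0.00825)^t    t·PV
  1       562.50       557.8973       557.8973
  2       562.50       553.3324     1,106.6647
  3       562.50       548.8047     1,646.4141
  4       562.50       544.3141     2,177.2565
  5       562.50       539.8603     2,699.3014
  6    10,562.50    10,054.4273    60,326.5638
  Σ                 12,798.6361    68,514.0978
P = 12,798.6361; D_Mac = 5.35323 half-year periods = 2.67662 yrs; D_mod = 2.67662/(1+0.00825) = 2.65472 yrs.
ΔP/P ≈ -D_mod · Δy = -2.65472 × (-0.0095) = +0.025220 = +2.5220%.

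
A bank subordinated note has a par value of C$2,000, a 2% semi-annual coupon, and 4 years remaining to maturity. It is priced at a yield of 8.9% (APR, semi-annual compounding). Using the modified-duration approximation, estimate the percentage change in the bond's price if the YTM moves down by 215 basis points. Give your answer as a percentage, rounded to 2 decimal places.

Periodic yield y = 0.0445. Modified duration first:
  t   CF        PV=CF/(1+0.0445)^t    t·PV
  1        20.00        19.1479        19.1479
  2        20.00        18.3321        36.6643
  3        20.00        17.5511        52.6533
  4        20.00        16.8034        67.2135
  5        20.00        16.0875        80.4374
  6        20.00        15.4021        92.4125
  7        20.00        14.7459       103.2212
  8     2,020.00     1,425.8827    11,407.0620
  Σ                  1,543.9527    11,858.8120
P = 1,543.9527; D_Mac = 7.68081 half-year periods = 3.84041 yrs; D_mod = 3.84041/(1+0.0445) = 3.67679 yrs.
ΔP/P ≈ -D_mod · Δy = -3.67679 × (-0.0215) = +0.079051 = +7.9051%.

+7.91%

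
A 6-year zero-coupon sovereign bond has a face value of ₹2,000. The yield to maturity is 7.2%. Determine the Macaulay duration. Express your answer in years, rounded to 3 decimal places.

A zero-coupon bond has a single cash flow at maturity, so its Macaulay duration equals its maturity: 6 years.

6.000 years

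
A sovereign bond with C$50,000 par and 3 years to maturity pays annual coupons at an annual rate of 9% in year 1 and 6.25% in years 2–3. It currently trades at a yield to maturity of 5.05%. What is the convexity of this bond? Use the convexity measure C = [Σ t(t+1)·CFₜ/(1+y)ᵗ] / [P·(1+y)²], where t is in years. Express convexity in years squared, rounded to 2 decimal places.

With y = 0.0505:
  t   CF        PV=CF/(1+0.0505)^t    t·PV        t(t+1)·PV
  1     4,500.00     4,283.6744     4,283.6744       8,567.3489
  2     3,125.00     2,831.7696     5,663.5391      16,990.6173
  3    53,125.00    45,825.8757   137,477.6271     549,910.5085
  Σ                 52,941.3197   147,424.8407     575,468.4747
P = 52,941.3197.
Convexity = Σ t(t+1)·PV / [P·(1+y)²] = 575,468.4747 / (52,941.3197 × 1.103550) = 9.84996.

9.85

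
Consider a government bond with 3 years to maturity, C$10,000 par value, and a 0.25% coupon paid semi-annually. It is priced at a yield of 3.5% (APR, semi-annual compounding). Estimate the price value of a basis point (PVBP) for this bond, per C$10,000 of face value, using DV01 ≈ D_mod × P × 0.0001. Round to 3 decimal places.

Periodic yield y = 0.0175.
  t   CF        PV=CF/(1+0.0175)^t    t·PV
  1        12.50        12.2850        12.2850
  2        12.50        12.0737        24.1474
  3        12.50        11.8661        35.5982
  4        12.50        11.6620        46.6479
  5        12.50        11.4614        57.3070
  6    10,012.50     9,022.6897    54,136.1382
  Σ                  9,082.0379    54,312.1238
P = 9,082.0379; D_Mac = 5.98017 half-year periods = 2.99008 yrs; D_mod = 2.93866 yrs.
DV01 ≈ 2.93866 × 9,082.0379 × 0.0001 = 2.668900.

C$2.669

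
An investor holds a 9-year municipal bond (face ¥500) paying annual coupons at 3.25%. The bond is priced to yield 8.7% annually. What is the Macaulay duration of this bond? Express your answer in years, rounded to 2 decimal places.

Periodic yield y = 0.087. Discount each cash flow and weight by its year:
  t   CF        PV=CF/(1+0.087)^t    t·PV
  1        16.25        14.9494        14.9494
  2        16.25        13.7529        27.5058
  3        16.25        12.6522        37.9565
  4        16.25        11.6395        46.5581
  5        16.25        10.7079        53.5397
  6        16.25         9.8509        59.1054
  7        16.25         9.0625        63.4373
  8        16.25         8.3371        66.6971
  9       516.25       243.6656     2,192.9901
  Σ                    334.6180     2,562.7394
Price P = Σ PV = 334.6180.
Macaulay duration = Σ(t·PV) / P = 2,562.7394 / 334.6180 = 7.65870 years.

7.66 years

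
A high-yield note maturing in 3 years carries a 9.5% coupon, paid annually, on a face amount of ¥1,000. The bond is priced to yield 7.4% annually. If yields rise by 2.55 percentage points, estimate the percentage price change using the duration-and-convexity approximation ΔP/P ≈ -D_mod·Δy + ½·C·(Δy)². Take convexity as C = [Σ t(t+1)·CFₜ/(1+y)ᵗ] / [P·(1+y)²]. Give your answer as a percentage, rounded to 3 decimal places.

-6.238%

With y = 0.074:
  t   CF        PV=CF/(1+0.074)^t    t·PV        t(t+1)·PV
  1        95.00        88.4544        88.4544         176.9088
  2        95.00        82.3598       164.7195         494.1585
  3     1,095.00       883.8962     2,651.6887      10,606.7546
  Σ                  1,054.7103     2,904.8625      11,277.8219
P = 1,054.7103; D_Mac = 2.75418 yrs; D_mod = 2.56441 yrs; C = 9.27008.
Duration effect: -2.56441 × (+0.0255) = -0.065393
Convexity effect: 0.5 × 9.27008 × (0.0255)² = +0.0030139
ΔP/P ≈ -0.065393 + 0.0030139 = -0.062379 = -6.2379%.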